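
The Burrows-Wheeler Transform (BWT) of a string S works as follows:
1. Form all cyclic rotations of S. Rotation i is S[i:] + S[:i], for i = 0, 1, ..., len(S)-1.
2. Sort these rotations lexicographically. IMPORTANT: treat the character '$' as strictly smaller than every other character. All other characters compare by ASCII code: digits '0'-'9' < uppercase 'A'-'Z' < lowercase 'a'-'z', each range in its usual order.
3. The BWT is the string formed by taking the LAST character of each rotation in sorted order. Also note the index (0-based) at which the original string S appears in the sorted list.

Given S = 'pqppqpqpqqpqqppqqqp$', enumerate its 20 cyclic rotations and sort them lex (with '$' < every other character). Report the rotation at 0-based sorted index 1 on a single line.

Answer: p$pqppqpqpqqpqqppqqq

Derivation:
All 20 rotations (rotation i = S[i:]+S[:i]):
  rot[0] = pqppqpqpqqpqqppqqqp$
  rot[1] = qppqpqpqqpqqppqqqp$p
  rot[2] = ppqpqpqqpqqppqqqp$pq
  rot[3] = pqpqpqqpqqppqqqp$pqp
  rot[4] = qpqpqqpqqppqqqp$pqpp
  rot[5] = pqpqqpqqppqqqp$pqppq
  rot[6] = qpqqpqqppqqqp$pqppqp
  rot[7] = pqqpqqppqqqp$pqppqpq
  rot[8] = qqpqqppqqqp$pqppqpqp
  rot[9] = qpqqppqqqp$pqppqpqpq
  rot[10] = pqqppqqqp$pqppqpqpqq
  rot[11] = qqppqqqp$pqppqpqpqqp
  rot[12] = qppqqqp$pqppqpqpqqpq
  rot[13] = ppqqqp$pqppqpqpqqpqq
  rot[14] = pqqqp$pqppqpqpqqpqqp
  rot[15] = qqqp$pqppqpqpqqpqqpp
  rot[16] = qqp$pqppqpqpqqpqqppq
  rot[17] = qp$pqppqpqpqqpqqppqq
  rot[18] = p$pqppqpqpqqpqqppqqq
  rot[19] = $pqppqpqpqqpqqppqqqp
Sorted (with $ < everything):
  sorted[0] = $pqppqpqpqqpqqppqqqp
  sorted[1] = p$pqppqpqpqqpqqppqqq
  sorted[2] = ppqpqpqqpqqppqqqp$pq
  sorted[3] = ppqqqp$pqppqpqpqqpqq
  sorted[4] = pqppqpqpqqpqqppqqqp$
  sorted[5] = pqpqpqqpqqppqqqp$pqp
  sorted[6] = pqpqqpqqppqqqp$pqppq
  sorted[7] = pqqppqqqp$pqppqpqpqq
  sorted[8] = pqqpqqppqqqp$pqppqpq
  sorted[9] = pqqqp$pqppqpqpqqpqqp
  sorted[10] = qp$pqppqpqpqqpqqppqq
  sorted[11] = qppqpqpqqpqqppqqqp$p
  sorted[12] = qppqqqp$pqppqpqpqqpq
  sorted[13] = qpqpqqpqqppqqqp$pqpp
  sorted[14] = qpqqppqqqp$pqppqpqpq
  sorted[15] = qpqqpqqppqqqp$pqppqp
  sorted[16] = qqp$pqppqpqpqqpqqppq
  sorted[17] = qqppqqqp$pqppqpqpqqp
  sorted[18] = qqpqqppqqqp$pqppqpqp
  sorted[19] = qqqp$pqppqpqpqqpqqpp
sorted[1] = p$pqppqpqpqqpqqppqqq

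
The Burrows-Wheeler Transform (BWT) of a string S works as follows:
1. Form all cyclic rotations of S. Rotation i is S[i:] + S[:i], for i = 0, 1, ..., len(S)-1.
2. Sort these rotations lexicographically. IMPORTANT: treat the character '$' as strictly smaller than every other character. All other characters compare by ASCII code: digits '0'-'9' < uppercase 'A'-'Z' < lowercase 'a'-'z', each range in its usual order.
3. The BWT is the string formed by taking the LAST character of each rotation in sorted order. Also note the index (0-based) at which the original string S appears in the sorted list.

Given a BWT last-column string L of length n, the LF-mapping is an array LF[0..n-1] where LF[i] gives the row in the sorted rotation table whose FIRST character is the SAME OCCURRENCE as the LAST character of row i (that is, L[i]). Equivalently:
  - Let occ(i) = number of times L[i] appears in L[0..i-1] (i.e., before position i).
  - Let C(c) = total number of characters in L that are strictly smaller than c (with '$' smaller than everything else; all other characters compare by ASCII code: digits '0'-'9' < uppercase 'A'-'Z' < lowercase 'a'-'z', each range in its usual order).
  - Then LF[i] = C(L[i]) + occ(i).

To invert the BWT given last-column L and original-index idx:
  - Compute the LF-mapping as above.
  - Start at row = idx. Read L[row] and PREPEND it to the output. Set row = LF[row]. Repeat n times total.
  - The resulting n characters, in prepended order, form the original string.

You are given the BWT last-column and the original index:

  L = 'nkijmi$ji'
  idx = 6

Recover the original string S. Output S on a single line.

LF mapping: 8 6 1 4 7 2 0 5 3
Walk LF starting at row 6, prepending L[row]:
  step 1: row=6, L[6]='$', prepend. Next row=LF[6]=0
  step 2: row=0, L[0]='n', prepend. Next row=LF[0]=8
  step 3: row=8, L[8]='i', prepend. Next row=LF[8]=3
  step 4: row=3, L[3]='j', prepend. Next row=LF[3]=4
  step 5: row=4, L[4]='m', prepend. Next row=LF[4]=7
  step 6: row=7, L[7]='j', prepend. Next row=LF[7]=5
  step 7: row=5, L[5]='i', prepend. Next row=LF[5]=2
  step 8: row=2, L[2]='i', prepend. Next row=LF[2]=1
  step 9: row=1, L[1]='k', prepend. Next row=LF[1]=6
Reversed output: kiijmjin$

Answer: kiijmjin$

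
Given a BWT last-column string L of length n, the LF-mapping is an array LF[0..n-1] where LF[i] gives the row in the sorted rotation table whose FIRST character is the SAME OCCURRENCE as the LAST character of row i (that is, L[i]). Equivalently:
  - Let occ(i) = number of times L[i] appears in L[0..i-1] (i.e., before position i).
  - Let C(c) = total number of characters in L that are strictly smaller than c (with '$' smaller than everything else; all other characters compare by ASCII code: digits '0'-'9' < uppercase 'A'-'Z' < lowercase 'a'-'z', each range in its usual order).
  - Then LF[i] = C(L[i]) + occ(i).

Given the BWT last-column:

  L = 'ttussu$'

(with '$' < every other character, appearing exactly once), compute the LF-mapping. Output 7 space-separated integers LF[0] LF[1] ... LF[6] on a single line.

Char counts: '$':1, 's':2, 't':2, 'u':2
C (first-col start): C('$')=0, C('s')=1, C('t')=3, C('u')=5
L[0]='t': occ=0, LF[0]=C('t')+0=3+0=3
L[1]='t': occ=1, LF[1]=C('t')+1=3+1=4
L[2]='u': occ=0, LF[2]=C('u')+0=5+0=5
L[3]='s': occ=0, LF[3]=C('s')+0=1+0=1
L[4]='s': occ=1, LF[4]=C('s')+1=1+1=2
L[5]='u': occ=1, LF[5]=C('u')+1=5+1=6
L[6]='$': occ=0, LF[6]=C('$')+0=0+0=0

Answer: 3 4 5 1 2 6 0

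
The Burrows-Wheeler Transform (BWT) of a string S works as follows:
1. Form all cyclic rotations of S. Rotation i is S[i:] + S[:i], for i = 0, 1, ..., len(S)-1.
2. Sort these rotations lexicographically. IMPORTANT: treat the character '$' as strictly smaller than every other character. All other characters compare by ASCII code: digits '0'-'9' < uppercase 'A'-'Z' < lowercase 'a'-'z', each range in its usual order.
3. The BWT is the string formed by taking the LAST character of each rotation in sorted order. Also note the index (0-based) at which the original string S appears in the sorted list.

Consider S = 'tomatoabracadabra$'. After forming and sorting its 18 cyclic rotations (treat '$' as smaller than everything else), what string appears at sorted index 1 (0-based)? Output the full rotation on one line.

Answer: a$tomatoabracadabr

Derivation:
All 18 rotations (rotation i = S[i:]+S[:i]):
  rot[0] = tomatoabracadabra$
  rot[1] = omatoabracadabra$t
  rot[2] = matoabracadabra$to
  rot[3] = atoabracadabra$tom
  rot[4] = toabracadabra$toma
  rot[5] = oabracadabra$tomat
  rot[6] = abracadabra$tomato
  rot[7] = bracadabra$tomatoa
  rot[8] = racadabra$tomatoab
  rot[9] = acadabra$tomatoabr
  rot[10] = cadabra$tomatoabra
  rot[11] = adabra$tomatoabrac
  rot[12] = dabra$tomatoabraca
  rot[13] = abra$tomatoabracad
  rot[14] = bra$tomatoabracada
  rot[15] = ra$tomatoabracadab
  rot[16] = a$tomatoabracadabr
  rot[17] = $tomatoabracadabra
Sorted (with $ < everything):
  sorted[0] = $tomatoabracadabra
  sorted[1] = a$tomatoabracadabr
  sorted[2] = abra$tomatoabracad
  sorted[3] = abracadabra$tomato
  sorted[4] = acadabra$tomatoabr
  sorted[5] = adabra$tomatoabrac
  sorted[6] = atoabracadabra$tom
  sorted[7] = bra$tomatoabracada
  sorted[8] = bracadabra$tomatoa
  sorted[9] = cadabra$tomatoabra
  sorted[10] = dabra$tomatoabraca
  sorted[11] = matoabracadabra$to
  sorted[12] = oabracadabra$tomat
  sorted[13] = omatoabracadabra$t
  sorted[14] = ra$tomatoabracadab
  sorted[15] = racadabra$tomatoab
  sorted[16] = toabracadabra$toma
  sorted[17] = tomatoabracadabra$
sorted[1] = a$tomatoabracadabr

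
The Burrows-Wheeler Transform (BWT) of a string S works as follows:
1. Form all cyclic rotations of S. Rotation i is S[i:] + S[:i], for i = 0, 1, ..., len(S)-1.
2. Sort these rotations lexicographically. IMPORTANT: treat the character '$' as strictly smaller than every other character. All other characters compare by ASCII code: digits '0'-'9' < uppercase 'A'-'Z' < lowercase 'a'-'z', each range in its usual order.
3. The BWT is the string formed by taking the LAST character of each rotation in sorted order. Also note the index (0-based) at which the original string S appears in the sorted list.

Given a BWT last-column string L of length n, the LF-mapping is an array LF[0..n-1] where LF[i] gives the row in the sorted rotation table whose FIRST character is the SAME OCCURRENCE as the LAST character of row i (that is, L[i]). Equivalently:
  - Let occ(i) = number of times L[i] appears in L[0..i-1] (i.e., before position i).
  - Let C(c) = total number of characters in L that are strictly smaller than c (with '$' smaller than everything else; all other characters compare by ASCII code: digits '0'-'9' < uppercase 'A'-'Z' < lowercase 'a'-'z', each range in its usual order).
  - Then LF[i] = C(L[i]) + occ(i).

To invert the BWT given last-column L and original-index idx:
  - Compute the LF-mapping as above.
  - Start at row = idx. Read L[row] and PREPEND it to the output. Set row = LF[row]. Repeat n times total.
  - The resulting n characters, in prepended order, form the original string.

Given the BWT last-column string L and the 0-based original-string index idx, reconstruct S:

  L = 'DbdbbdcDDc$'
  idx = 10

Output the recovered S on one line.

LF mapping: 1 4 9 5 6 10 7 2 3 8 0
Walk LF starting at row 10, prepending L[row]:
  step 1: row=10, L[10]='$', prepend. Next row=LF[10]=0
  step 2: row=0, L[0]='D', prepend. Next row=LF[0]=1
  step 3: row=1, L[1]='b', prepend. Next row=LF[1]=4
  step 4: row=4, L[4]='b', prepend. Next row=LF[4]=6
  step 5: row=6, L[6]='c', prepend. Next row=LF[6]=7
  step 6: row=7, L[7]='D', prepend. Next row=LF[7]=2
  step 7: row=2, L[2]='d', prepend. Next row=LF[2]=9
  step 8: row=9, L[9]='c', prepend. Next row=LF[9]=8
  step 9: row=8, L[8]='D', prepend. Next row=LF[8]=3
  step 10: row=3, L[3]='b', prepend. Next row=LF[3]=5
  step 11: row=5, L[5]='d', prepend. Next row=LF[5]=10
Reversed output: dbDcdDcbbD$

Answer: dbDcdDcbbD$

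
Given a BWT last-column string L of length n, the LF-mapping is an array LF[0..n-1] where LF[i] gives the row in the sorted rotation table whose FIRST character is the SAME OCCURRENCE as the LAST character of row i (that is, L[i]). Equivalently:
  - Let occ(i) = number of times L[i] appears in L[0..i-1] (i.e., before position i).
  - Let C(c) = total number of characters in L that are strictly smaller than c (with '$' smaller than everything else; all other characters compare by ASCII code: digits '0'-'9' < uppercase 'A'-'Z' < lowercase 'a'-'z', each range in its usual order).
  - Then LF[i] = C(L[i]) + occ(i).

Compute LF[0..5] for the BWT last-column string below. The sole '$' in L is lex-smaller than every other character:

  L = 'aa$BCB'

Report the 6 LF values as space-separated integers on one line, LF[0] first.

Answer: 4 5 0 1 3 2

Derivation:
Char counts: '$':1, 'B':2, 'C':1, 'a':2
C (first-col start): C('$')=0, C('B')=1, C('C')=3, C('a')=4
L[0]='a': occ=0, LF[0]=C('a')+0=4+0=4
L[1]='a': occ=1, LF[1]=C('a')+1=4+1=5
L[2]='$': occ=0, LF[2]=C('$')+0=0+0=0
L[3]='B': occ=0, LF[3]=C('B')+0=1+0=1
L[4]='C': occ=0, LF[4]=C('C')+0=3+0=3
L[5]='B': occ=1, LF[5]=C('B')+1=1+1=2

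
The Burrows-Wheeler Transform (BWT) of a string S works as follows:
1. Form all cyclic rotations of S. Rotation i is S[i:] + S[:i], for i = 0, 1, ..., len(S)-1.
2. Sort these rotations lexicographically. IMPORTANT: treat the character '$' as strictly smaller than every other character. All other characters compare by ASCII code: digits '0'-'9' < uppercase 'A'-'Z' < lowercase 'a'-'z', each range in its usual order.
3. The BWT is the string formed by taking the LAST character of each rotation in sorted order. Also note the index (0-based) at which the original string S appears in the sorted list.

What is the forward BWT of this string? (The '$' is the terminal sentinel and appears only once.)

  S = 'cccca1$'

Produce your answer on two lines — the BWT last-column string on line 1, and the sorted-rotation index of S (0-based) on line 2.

Answer: 1acccc$
6

Derivation:
All 7 rotations (rotation i = S[i:]+S[:i]):
  rot[0] = cccca1$
  rot[1] = ccca1$c
  rot[2] = cca1$cc
  rot[3] = ca1$ccc
  rot[4] = a1$cccc
  rot[5] = 1$cccca
  rot[6] = $cccca1
Sorted (with $ < everything):
  sorted[0] = $cccca1  (last char: '1')
  sorted[1] = 1$cccca  (last char: 'a')
  sorted[2] = a1$cccc  (last char: 'c')
  sorted[3] = ca1$ccc  (last char: 'c')
  sorted[4] = cca1$cc  (last char: 'c')
  sorted[5] = ccca1$c  (last char: 'c')
  sorted[6] = cccca1$  (last char: '$')
Last column: 1acccc$
Original string S is at sorted index 6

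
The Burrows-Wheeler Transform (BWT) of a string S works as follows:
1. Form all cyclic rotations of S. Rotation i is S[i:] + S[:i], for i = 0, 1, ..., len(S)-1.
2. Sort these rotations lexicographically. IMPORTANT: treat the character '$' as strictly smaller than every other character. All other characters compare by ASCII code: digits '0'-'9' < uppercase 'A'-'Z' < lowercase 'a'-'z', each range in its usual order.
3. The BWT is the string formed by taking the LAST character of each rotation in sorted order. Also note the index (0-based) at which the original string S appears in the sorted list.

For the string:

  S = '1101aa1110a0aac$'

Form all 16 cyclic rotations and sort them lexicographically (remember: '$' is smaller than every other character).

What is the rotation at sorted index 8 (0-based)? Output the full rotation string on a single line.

Answer: 1110a0aac$1101aa

Derivation:
All 16 rotations (rotation i = S[i:]+S[:i]):
  rot[0] = 1101aa1110a0aac$
  rot[1] = 101aa1110a0aac$1
  rot[2] = 01aa1110a0aac$11
  rot[3] = 1aa1110a0aac$110
  rot[4] = aa1110a0aac$1101
  rot[5] = a1110a0aac$1101a
  rot[6] = 1110a0aac$1101aa
  rot[7] = 110a0aac$1101aa1
  rot[8] = 10a0aac$1101aa11
  rot[9] = 0a0aac$1101aa111
  rot[10] = a0aac$1101aa1110
  rot[11] = 0aac$1101aa1110a
  rot[12] = aac$1101aa1110a0
  rot[13] = ac$1101aa1110a0a
  rot[14] = c$1101aa1110a0aa
  rot[15] = $1101aa1110a0aac
Sorted (with $ < everything):
  sorted[0] = $1101aa1110a0aac
  sorted[1] = 01aa1110a0aac$11
  sorted[2] = 0a0aac$1101aa111
  sorted[3] = 0aac$1101aa1110a
  sorted[4] = 101aa1110a0aac$1
  sorted[5] = 10a0aac$1101aa11
  sorted[6] = 1101aa1110a0aac$
  sorted[7] = 110a0aac$1101aa1
  sorted[8] = 1110a0aac$1101aa
  sorted[9] = 1aa1110a0aac$110
  sorted[10] = a0aac$1101aa1110
  sorted[11] = a1110a0aac$1101a
  sorted[12] = aa1110a0aac$1101
  sorted[13] = aac$1101aa1110a0
  sorted[14] = ac$1101aa1110a0a
  sorted[15] = c$1101aa1110a0aa
sorted[8] = 1110a0aac$1101aa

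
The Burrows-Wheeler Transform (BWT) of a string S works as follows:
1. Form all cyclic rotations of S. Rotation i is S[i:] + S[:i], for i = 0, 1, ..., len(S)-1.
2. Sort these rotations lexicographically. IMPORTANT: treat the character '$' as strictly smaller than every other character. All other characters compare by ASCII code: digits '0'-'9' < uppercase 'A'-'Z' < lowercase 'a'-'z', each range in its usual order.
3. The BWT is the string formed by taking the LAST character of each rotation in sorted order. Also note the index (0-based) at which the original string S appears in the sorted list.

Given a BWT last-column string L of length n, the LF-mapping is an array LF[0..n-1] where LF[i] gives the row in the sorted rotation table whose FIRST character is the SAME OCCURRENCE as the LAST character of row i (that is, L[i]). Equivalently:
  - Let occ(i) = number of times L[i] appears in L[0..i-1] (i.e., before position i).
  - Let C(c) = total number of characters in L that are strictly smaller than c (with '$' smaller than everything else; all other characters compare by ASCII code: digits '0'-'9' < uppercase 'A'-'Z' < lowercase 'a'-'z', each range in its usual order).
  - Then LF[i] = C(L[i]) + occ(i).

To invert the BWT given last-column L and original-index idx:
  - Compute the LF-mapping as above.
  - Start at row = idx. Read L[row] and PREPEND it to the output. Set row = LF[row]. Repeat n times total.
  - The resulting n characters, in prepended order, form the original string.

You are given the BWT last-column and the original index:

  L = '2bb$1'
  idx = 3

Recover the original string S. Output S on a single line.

LF mapping: 2 3 4 0 1
Walk LF starting at row 3, prepending L[row]:
  step 1: row=3, L[3]='$', prepend. Next row=LF[3]=0
  step 2: row=0, L[0]='2', prepend. Next row=LF[0]=2
  step 3: row=2, L[2]='b', prepend. Next row=LF[2]=4
  step 4: row=4, L[4]='1', prepend. Next row=LF[4]=1
  step 5: row=1, L[1]='b', prepend. Next row=LF[1]=3
Reversed output: b1b2$

Answer: b1b2$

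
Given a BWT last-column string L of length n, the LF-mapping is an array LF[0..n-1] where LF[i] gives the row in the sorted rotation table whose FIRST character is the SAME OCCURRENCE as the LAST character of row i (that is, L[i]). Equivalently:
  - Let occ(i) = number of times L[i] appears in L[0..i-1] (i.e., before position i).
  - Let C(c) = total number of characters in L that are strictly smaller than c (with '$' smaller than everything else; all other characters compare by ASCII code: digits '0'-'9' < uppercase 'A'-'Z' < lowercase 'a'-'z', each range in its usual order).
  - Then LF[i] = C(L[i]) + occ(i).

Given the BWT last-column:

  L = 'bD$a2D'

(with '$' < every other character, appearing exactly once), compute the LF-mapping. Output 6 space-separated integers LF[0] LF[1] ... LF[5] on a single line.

Char counts: '$':1, '2':1, 'D':2, 'a':1, 'b':1
C (first-col start): C('$')=0, C('2')=1, C('D')=2, C('a')=4, C('b')=5
L[0]='b': occ=0, LF[0]=C('b')+0=5+0=5
L[1]='D': occ=0, LF[1]=C('D')+0=2+0=2
L[2]='$': occ=0, LF[2]=C('$')+0=0+0=0
L[3]='a': occ=0, LF[3]=C('a')+0=4+0=4
L[4]='2': occ=0, LF[4]=C('2')+0=1+0=1
L[5]='D': occ=1, LF[5]=C('D')+1=2+1=3

Answer: 5 2 0 4 1 3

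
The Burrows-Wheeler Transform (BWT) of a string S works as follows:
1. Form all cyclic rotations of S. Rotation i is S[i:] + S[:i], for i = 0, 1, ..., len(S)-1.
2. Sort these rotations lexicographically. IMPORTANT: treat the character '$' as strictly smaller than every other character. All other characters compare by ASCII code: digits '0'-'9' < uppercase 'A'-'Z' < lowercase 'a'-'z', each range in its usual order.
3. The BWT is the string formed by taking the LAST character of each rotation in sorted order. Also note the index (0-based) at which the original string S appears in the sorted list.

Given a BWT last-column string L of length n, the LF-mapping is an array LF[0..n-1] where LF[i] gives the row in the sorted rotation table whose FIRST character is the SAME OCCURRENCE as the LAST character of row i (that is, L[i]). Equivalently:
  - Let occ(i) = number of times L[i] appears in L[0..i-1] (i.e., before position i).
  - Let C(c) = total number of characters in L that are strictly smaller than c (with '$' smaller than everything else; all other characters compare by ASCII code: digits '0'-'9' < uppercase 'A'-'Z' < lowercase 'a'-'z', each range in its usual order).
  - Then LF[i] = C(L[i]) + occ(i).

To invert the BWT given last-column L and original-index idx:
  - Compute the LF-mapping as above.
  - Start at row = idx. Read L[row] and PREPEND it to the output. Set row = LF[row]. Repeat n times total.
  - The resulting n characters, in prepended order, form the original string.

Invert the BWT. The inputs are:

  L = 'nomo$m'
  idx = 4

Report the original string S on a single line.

Answer: ommon$

Derivation:
LF mapping: 3 4 1 5 0 2
Walk LF starting at row 4, prepending L[row]:
  step 1: row=4, L[4]='$', prepend. Next row=LF[4]=0
  step 2: row=0, L[0]='n', prepend. Next row=LF[0]=3
  step 3: row=3, L[3]='o', prepend. Next row=LF[3]=5
  step 4: row=5, L[5]='m', prepend. Next row=LF[5]=2
  step 5: row=2, L[2]='m', prepend. Next row=LF[2]=1
  step 6: row=1, L[1]='o', prepend. Next row=LF[1]=4
Reversed output: ommon$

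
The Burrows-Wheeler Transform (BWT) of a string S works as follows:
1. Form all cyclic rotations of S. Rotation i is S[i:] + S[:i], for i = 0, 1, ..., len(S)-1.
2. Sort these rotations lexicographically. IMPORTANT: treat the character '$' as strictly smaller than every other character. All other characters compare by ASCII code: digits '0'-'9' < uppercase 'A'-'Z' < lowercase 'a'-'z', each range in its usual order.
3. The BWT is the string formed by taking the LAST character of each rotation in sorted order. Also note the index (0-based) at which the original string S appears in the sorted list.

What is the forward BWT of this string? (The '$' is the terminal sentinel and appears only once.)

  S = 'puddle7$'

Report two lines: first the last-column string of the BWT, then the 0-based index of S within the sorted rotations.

Answer: 7eudld$p
6

Derivation:
All 8 rotations (rotation i = S[i:]+S[:i]):
  rot[0] = puddle7$
  rot[1] = uddle7$p
  rot[2] = ddle7$pu
  rot[3] = dle7$pud
  rot[4] = le7$pudd
  rot[5] = e7$puddl
  rot[6] = 7$puddle
  rot[7] = $puddle7
Sorted (with $ < everything):
  sorted[0] = $puddle7  (last char: '7')
  sorted[1] = 7$puddle  (last char: 'e')
  sorted[2] = ddle7$pu  (last char: 'u')
  sorted[3] = dle7$pud  (last char: 'd')
  sorted[4] = e7$puddl  (last char: 'l')
  sorted[5] = le7$pudd  (last char: 'd')
  sorted[6] = puddle7$  (last char: '$')
  sorted[7] = uddle7$p  (last char: 'p')
Last column: 7eudld$p
Original string S is at sorted index 6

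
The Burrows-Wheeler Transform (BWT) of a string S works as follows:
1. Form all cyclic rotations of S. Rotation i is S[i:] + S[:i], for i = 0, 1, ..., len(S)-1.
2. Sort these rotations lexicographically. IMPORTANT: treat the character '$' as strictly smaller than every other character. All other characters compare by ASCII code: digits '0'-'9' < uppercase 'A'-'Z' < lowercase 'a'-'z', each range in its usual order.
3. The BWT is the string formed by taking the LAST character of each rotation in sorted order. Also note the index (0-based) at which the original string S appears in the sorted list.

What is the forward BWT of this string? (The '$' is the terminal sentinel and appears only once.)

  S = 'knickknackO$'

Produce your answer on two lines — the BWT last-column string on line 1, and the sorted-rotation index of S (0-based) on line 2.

Answer: Oknaincck$kk
9

Derivation:
All 12 rotations (rotation i = S[i:]+S[:i]):
  rot[0] = knickknackO$
  rot[1] = nickknackO$k
  rot[2] = ickknackO$kn
  rot[3] = ckknackO$kni
  rot[4] = kknackO$knic
  rot[5] = knackO$knick
  rot[6] = nackO$knickk
  rot[7] = ackO$knickkn
  rot[8] = ckO$knickkna
  rot[9] = kO$knickknac
  rot[10] = O$knickknack
  rot[11] = $knickknackO
Sorted (with $ < everything):
  sorted[0] = $knickknackO  (last char: 'O')
  sorted[1] = O$knickknack  (last char: 'k')
  sorted[2] = ackO$knickkn  (last char: 'n')
  sorted[3] = ckO$knickkna  (last char: 'a')
  sorted[4] = ckknackO$kni  (last char: 'i')
  sorted[5] = ickknackO$kn  (last char: 'n')
  sorted[6] = kO$knickknac  (last char: 'c')
  sorted[7] = kknackO$knic  (last char: 'c')
  sorted[8] = knackO$knick  (last char: 'k')
  sorted[9] = knickknackO$  (last char: '$')
  sorted[10] = nackO$knickk  (last char: 'k')
  sorted[11] = nickknackO$k  (last char: 'k')
Last column: Oknaincck$kk
Original string S is at sorted index 9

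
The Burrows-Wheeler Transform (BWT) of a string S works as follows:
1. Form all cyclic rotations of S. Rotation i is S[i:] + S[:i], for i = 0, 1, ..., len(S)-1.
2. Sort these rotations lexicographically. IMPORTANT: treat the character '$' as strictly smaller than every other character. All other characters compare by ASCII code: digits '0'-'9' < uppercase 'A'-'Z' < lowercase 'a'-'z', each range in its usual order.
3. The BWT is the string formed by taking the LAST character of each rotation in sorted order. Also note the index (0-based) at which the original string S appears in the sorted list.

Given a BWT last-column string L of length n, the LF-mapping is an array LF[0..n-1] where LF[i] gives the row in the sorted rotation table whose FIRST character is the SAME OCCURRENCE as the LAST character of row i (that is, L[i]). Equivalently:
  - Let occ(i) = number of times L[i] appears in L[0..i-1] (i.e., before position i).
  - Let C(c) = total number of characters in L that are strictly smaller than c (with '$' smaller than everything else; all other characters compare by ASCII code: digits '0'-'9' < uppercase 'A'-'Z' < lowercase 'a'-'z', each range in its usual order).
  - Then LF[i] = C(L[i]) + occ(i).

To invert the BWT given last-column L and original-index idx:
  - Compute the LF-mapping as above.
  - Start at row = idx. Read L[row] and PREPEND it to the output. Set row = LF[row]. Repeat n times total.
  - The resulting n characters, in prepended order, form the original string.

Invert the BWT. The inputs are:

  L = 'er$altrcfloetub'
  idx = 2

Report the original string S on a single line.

Answer: butterfloracle$

Derivation:
LF mapping: 4 10 0 1 7 12 11 3 6 8 9 5 13 14 2
Walk LF starting at row 2, prepending L[row]:
  step 1: row=2, L[2]='$', prepend. Next row=LF[2]=0
  step 2: row=0, L[0]='e', prepend. Next row=LF[0]=4
  step 3: row=4, L[4]='l', prepend. Next row=LF[4]=7
  step 4: row=7, L[7]='c', prepend. Next row=LF[7]=3
  step 5: row=3, L[3]='a', prepend. Next row=LF[3]=1
  step 6: row=1, L[1]='r', prepend. Next row=LF[1]=10
  step 7: row=10, L[10]='o', prepend. Next row=LF[10]=9
  step 8: row=9, L[9]='l', prepend. Next row=LF[9]=8
  step 9: row=8, L[8]='f', prepend. Next row=LF[8]=6
  step 10: row=6, L[6]='r', prepend. Next row=LF[6]=11
  step 11: row=11, L[11]='e', prepend. Next row=LF[11]=5
  step 12: row=5, L[5]='t', prepend. Next row=LF[5]=12
  step 13: row=12, L[12]='t', prepend. Next row=LF[12]=13
  step 14: row=13, L[13]='u', prepend. Next row=LF[13]=14
  step 15: row=14, L[14]='b', prepend. Next row=LF[14]=2
Reversed output: butterfloracle$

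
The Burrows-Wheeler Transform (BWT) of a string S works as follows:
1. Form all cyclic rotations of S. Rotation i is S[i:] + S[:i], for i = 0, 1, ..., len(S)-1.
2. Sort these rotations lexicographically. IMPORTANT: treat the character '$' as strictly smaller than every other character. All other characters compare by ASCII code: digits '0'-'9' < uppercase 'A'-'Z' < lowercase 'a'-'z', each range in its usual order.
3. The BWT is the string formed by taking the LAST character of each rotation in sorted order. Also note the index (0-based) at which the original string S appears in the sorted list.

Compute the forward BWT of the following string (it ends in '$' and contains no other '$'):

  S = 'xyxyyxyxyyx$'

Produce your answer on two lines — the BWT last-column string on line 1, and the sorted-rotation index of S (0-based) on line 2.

All 12 rotations (rotation i = S[i:]+S[:i]):
  rot[0] = xyxyyxyxyyx$
  rot[1] = yxyyxyxyyx$x
  rot[2] = xyyxyxyyx$xy
  rot[3] = yyxyxyyx$xyx
  rot[4] = yxyxyyx$xyxy
  rot[5] = xyxyyx$xyxyy
  rot[6] = yxyyx$xyxyyx
  rot[7] = xyyx$xyxyyxy
  rot[8] = yyx$xyxyyxyx
  rot[9] = yx$xyxyyxyxy
  rot[10] = x$xyxyyxyxyy
  rot[11] = $xyxyyxyxyyx
Sorted (with $ < everything):
  sorted[0] = $xyxyyxyxyyx  (last char: 'x')
  sorted[1] = x$xyxyyxyxyy  (last char: 'y')
  sorted[2] = xyxyyx$xyxyy  (last char: 'y')
  sorted[3] = xyxyyxyxyyx$  (last char: '$')
  sorted[4] = xyyx$xyxyyxy  (last char: 'y')
  sorted[5] = xyyxyxyyx$xy  (last char: 'y')
  sorted[6] = yx$xyxyyxyxy  (last char: 'y')
  sorted[7] = yxyxyyx$xyxy  (last char: 'y')
  sorted[8] = yxyyx$xyxyyx  (last char: 'x')
  sorted[9] = yxyyxyxyyx$x  (last char: 'x')
  sorted[10] = yyx$xyxyyxyx  (last char: 'x')
  sorted[11] = yyxyxyyx$xyx  (last char: 'x')
Last column: xyy$yyyyxxxx
Original string S is at sorted index 3

Answer: xyy$yyyyxxxx
3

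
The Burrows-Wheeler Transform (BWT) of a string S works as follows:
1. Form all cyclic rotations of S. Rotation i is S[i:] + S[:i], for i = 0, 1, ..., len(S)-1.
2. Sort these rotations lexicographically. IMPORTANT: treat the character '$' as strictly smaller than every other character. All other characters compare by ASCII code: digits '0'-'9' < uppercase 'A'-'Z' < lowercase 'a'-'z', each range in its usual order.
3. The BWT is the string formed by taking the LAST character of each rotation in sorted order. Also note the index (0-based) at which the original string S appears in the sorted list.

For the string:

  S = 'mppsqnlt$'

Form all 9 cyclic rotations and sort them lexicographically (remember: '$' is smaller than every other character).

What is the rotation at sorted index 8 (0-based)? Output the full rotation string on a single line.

Answer: t$mppsqnl

Derivation:
All 9 rotations (rotation i = S[i:]+S[:i]):
  rot[0] = mppsqnlt$
  rot[1] = ppsqnlt$m
  rot[2] = psqnlt$mp
  rot[3] = sqnlt$mpp
  rot[4] = qnlt$mpps
  rot[5] = nlt$mppsq
  rot[6] = lt$mppsqn
  rot[7] = t$mppsqnl
  rot[8] = $mppsqnlt
Sorted (with $ < everything):
  sorted[0] = $mppsqnlt
  sorted[1] = lt$mppsqn
  sorted[2] = mppsqnlt$
  sorted[3] = nlt$mppsq
  sorted[4] = ppsqnlt$m
  sorted[5] = psqnlt$mp
  sorted[6] = qnlt$mpps
  sorted[7] = sqnlt$mpp
  sorted[8] = t$mppsqnl
sorted[8] = t$mppsqnl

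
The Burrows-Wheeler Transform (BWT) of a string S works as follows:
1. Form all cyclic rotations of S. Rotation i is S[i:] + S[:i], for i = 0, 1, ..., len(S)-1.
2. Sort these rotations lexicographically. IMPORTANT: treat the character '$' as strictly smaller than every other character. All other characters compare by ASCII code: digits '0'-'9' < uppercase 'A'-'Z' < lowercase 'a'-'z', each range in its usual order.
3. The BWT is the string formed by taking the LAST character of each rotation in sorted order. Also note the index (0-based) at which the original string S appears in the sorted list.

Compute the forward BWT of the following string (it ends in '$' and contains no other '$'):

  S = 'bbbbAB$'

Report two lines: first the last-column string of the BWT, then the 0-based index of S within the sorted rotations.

All 7 rotations (rotation i = S[i:]+S[:i]):
  rot[0] = bbbbAB$
  rot[1] = bbbAB$b
  rot[2] = bbAB$bb
  rot[3] = bAB$bbb
  rot[4] = AB$bbbb
  rot[5] = B$bbbbA
  rot[6] = $bbbbAB
Sorted (with $ < everything):
  sorted[0] = $bbbbAB  (last char: 'B')
  sorted[1] = AB$bbbb  (last char: 'b')
  sorted[2] = B$bbbbA  (last char: 'A')
  sorted[3] = bAB$bbb  (last char: 'b')
  sorted[4] = bbAB$bb  (last char: 'b')
  sorted[5] = bbbAB$b  (last char: 'b')
  sorted[6] = bbbbAB$  (last char: '$')
Last column: BbAbbb$
Original string S is at sorted index 6

Answer: BbAbbb$
6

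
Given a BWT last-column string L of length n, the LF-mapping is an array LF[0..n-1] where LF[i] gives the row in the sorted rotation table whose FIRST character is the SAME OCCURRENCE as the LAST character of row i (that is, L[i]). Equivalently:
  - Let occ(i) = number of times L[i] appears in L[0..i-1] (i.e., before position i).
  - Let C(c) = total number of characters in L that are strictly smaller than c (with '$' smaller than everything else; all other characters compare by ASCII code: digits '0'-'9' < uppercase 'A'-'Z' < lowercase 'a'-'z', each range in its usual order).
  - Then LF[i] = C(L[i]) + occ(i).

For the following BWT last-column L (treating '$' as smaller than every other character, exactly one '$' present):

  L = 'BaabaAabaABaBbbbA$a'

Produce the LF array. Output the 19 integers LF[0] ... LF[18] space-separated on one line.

Answer: 4 7 8 14 9 1 10 15 11 2 5 12 6 16 17 18 3 0 13

Derivation:
Char counts: '$':1, 'A':3, 'B':3, 'a':7, 'b':5
C (first-col start): C('$')=0, C('A')=1, C('B')=4, C('a')=7, C('b')=14
L[0]='B': occ=0, LF[0]=C('B')+0=4+0=4
L[1]='a': occ=0, LF[1]=C('a')+0=7+0=7
L[2]='a': occ=1, LF[2]=C('a')+1=7+1=8
L[3]='b': occ=0, LF[3]=C('b')+0=14+0=14
L[4]='a': occ=2, LF[4]=C('a')+2=7+2=9
L[5]='A': occ=0, LF[5]=C('A')+0=1+0=1
L[6]='a': occ=3, LF[6]=C('a')+3=7+3=10
L[7]='b': occ=1, LF[7]=C('b')+1=14+1=15
L[8]='a': occ=4, LF[8]=C('a')+4=7+4=11
L[9]='A': occ=1, LF[9]=C('A')+1=1+1=2
L[10]='B': occ=1, LF[10]=C('B')+1=4+1=5
L[11]='a': occ=5, LF[11]=C('a')+5=7+5=12
L[12]='B': occ=2, LF[12]=C('B')+2=4+2=6
L[13]='b': occ=2, LF[13]=C('b')+2=14+2=16
L[14]='b': occ=3, LF[14]=C('b')+3=14+3=17
L[15]='b': occ=4, LF[15]=C('b')+4=14+4=18
L[16]='A': occ=2, LF[16]=C('A')+2=1+2=3
L[17]='$': occ=0, LF[17]=C('$')+0=0+0=0
L[18]='a': occ=6, LF[18]=C('a')+6=7+6=13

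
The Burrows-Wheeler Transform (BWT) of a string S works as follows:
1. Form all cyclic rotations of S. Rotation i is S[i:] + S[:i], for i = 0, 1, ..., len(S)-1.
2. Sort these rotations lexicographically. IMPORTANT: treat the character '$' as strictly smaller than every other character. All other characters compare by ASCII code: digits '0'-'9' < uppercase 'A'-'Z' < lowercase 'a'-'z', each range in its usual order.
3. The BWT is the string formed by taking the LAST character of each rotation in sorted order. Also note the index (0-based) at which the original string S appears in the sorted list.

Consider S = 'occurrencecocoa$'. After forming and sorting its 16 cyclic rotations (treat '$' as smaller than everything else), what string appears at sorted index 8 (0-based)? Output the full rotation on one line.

All 16 rotations (rotation i = S[i:]+S[:i]):
  rot[0] = occurrencecocoa$
  rot[1] = ccurrencecocoa$o
  rot[2] = currencecocoa$oc
  rot[3] = urrencecocoa$occ
  rot[4] = rrencecocoa$occu
  rot[5] = rencecocoa$occur
  rot[6] = encecocoa$occurr
  rot[7] = ncecocoa$occurre
  rot[8] = cecocoa$occurren
  rot[9] = ecocoa$occurrenc
  rot[10] = cocoa$occurrence
  rot[11] = ocoa$occurrencec
  rot[12] = coa$occurrenceco
  rot[13] = oa$occurrencecoc
  rot[14] = a$occurrencecoco
  rot[15] = $occurrencecocoa
Sorted (with $ < everything):
  sorted[0] = $occurrencecocoa
  sorted[1] = a$occurrencecoco
  sorted[2] = ccurrencecocoa$o
  sorted[3] = cecocoa$occurren
  sorted[4] = coa$occurrenceco
  sorted[5] = cocoa$occurrence
  sorted[6] = currencecocoa$oc
  sorted[7] = ecocoa$occurrenc
  sorted[8] = encecocoa$occurr
  sorted[9] = ncecocoa$occurre
  sorted[10] = oa$occurrencecoc
  sorted[11] = occurrencecocoa$
  sorted[12] = ocoa$occurrencec
  sorted[13] = rencecocoa$occur
  sorted[14] = rrencecocoa$occu
  sorted[15] = urrencecocoa$occ
sorted[8] = encecocoa$occurr

Answer: encecocoa$occurr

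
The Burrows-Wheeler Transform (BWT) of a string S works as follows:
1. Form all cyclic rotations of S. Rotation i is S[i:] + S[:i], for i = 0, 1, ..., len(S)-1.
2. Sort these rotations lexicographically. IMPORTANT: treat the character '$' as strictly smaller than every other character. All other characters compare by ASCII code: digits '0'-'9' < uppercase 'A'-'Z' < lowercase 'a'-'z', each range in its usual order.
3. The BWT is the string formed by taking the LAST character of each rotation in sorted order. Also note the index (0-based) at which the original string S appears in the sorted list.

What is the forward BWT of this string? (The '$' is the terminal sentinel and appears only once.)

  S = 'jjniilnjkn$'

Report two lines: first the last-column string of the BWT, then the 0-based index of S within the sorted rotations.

All 11 rotations (rotation i = S[i:]+S[:i]):
  rot[0] = jjniilnjkn$
  rot[1] = jniilnjkn$j
  rot[2] = niilnjkn$jj
  rot[3] = iilnjkn$jjn
  rot[4] = ilnjkn$jjni
  rot[5] = lnjkn$jjnii
  rot[6] = njkn$jjniil
  rot[7] = jkn$jjniiln
  rot[8] = kn$jjniilnj
  rot[9] = n$jjniilnjk
  rot[10] = $jjniilnjkn
Sorted (with $ < everything):
  sorted[0] = $jjniilnjkn  (last char: 'n')
  sorted[1] = iilnjkn$jjn  (last char: 'n')
  sorted[2] = ilnjkn$jjni  (last char: 'i')
  sorted[3] = jjniilnjkn$  (last char: '$')
  sorted[4] = jkn$jjniiln  (last char: 'n')
  sorted[5] = jniilnjkn$j  (last char: 'j')
  sorted[6] = kn$jjniilnj  (last char: 'j')
  sorted[7] = lnjkn$jjnii  (last char: 'i')
  sorted[8] = n$jjniilnjk  (last char: 'k')
  sorted[9] = niilnjkn$jj  (last char: 'j')
  sorted[10] = njkn$jjniil  (last char: 'l')
Last column: nni$njjikjl
Original string S is at sorted index 3

Answer: nni$njjikjl
3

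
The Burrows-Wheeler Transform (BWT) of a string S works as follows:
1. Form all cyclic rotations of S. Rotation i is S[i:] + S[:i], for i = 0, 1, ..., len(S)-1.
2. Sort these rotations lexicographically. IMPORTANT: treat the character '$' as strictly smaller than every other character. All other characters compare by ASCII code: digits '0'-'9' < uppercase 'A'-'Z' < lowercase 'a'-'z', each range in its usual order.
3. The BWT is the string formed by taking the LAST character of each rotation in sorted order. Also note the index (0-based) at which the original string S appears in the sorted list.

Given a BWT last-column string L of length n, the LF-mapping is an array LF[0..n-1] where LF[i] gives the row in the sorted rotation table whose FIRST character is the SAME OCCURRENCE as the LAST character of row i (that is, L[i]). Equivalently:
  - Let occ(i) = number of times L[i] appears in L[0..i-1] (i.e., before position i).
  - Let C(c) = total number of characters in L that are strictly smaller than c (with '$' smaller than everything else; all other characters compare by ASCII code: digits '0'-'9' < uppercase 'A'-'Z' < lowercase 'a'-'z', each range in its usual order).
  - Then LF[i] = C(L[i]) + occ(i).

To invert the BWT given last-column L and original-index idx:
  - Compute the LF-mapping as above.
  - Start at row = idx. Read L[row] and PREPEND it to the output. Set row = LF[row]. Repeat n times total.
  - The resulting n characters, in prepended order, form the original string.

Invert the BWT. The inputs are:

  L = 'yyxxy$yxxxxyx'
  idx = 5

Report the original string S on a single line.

Answer: xyxxxxyyxyxy$

Derivation:
LF mapping: 8 9 1 2 10 0 11 3 4 5 6 12 7
Walk LF starting at row 5, prepending L[row]:
  step 1: row=5, L[5]='$', prepend. Next row=LF[5]=0
  step 2: row=0, L[0]='y', prepend. Next row=LF[0]=8
  step 3: row=8, L[8]='x', prepend. Next row=LF[8]=4
  step 4: row=4, L[4]='y', prepend. Next row=LF[4]=10
  step 5: row=10, L[10]='x', prepend. Next row=LF[10]=6
  step 6: row=6, L[6]='y', prepend. Next row=LF[6]=11
  step 7: row=11, L[11]='y', prepend. Next row=LF[11]=12
  step 8: row=12, L[12]='x', prepend. Next row=LF[12]=7
  step 9: row=7, L[7]='x', prepend. Next row=LF[7]=3
  step 10: row=3, L[3]='x', prepend. Next row=LF[3]=2
  step 11: row=2, L[2]='x', prepend. Next row=LF[2]=1
  step 12: row=1, L[1]='y', prepend. Next row=LF[1]=9
  step 13: row=9, L[9]='x', prepend. Next row=LF[9]=5
Reversed output: xyxxxxyyxyxy$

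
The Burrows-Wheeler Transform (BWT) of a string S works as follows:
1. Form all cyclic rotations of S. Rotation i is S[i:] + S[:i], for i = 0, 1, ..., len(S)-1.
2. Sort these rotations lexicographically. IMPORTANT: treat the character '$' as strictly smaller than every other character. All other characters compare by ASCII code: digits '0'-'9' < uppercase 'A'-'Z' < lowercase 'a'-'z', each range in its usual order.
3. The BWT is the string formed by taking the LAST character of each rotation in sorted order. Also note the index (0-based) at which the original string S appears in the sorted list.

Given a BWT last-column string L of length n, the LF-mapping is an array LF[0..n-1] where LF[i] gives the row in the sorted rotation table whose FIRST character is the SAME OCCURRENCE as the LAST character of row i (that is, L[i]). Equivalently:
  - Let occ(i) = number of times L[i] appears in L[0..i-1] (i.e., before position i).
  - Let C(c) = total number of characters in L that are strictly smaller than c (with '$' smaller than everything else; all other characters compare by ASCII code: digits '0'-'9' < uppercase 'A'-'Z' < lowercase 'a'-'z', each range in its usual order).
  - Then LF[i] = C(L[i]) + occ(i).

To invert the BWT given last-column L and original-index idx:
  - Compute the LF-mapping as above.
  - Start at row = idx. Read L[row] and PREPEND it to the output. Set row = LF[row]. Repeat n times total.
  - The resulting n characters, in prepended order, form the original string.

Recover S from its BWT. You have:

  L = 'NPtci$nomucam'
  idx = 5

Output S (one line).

Answer: communicatPN$

Derivation:
LF mapping: 1 2 11 4 6 0 9 10 7 12 5 3 8
Walk LF starting at row 5, prepending L[row]:
  step 1: row=5, L[5]='$', prepend. Next row=LF[5]=0
  step 2: row=0, L[0]='N', prepend. Next row=LF[0]=1
  step 3: row=1, L[1]='P', prepend. Next row=LF[1]=2
  step 4: row=2, L[2]='t', prepend. Next row=LF[2]=11
  step 5: row=11, L[11]='a', prepend. Next row=LF[11]=3
  step 6: row=3, L[3]='c', prepend. Next row=LF[3]=4
  step 7: row=4, L[4]='i', prepend. Next row=LF[4]=6
  step 8: row=6, L[6]='n', prepend. Next row=LF[6]=9
  step 9: row=9, L[9]='u', prepend. Next row=LF[9]=12
  step 10: row=12, L[12]='m', prepend. Next row=LF[12]=8
  step 11: row=8, L[8]='m', prepend. Next row=LF[8]=7
  step 12: row=7, L[7]='o', prepend. Next row=LF[7]=10
  step 13: row=10, L[10]='c', prepend. Next row=LF[10]=5
Reversed output: communicatPN$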